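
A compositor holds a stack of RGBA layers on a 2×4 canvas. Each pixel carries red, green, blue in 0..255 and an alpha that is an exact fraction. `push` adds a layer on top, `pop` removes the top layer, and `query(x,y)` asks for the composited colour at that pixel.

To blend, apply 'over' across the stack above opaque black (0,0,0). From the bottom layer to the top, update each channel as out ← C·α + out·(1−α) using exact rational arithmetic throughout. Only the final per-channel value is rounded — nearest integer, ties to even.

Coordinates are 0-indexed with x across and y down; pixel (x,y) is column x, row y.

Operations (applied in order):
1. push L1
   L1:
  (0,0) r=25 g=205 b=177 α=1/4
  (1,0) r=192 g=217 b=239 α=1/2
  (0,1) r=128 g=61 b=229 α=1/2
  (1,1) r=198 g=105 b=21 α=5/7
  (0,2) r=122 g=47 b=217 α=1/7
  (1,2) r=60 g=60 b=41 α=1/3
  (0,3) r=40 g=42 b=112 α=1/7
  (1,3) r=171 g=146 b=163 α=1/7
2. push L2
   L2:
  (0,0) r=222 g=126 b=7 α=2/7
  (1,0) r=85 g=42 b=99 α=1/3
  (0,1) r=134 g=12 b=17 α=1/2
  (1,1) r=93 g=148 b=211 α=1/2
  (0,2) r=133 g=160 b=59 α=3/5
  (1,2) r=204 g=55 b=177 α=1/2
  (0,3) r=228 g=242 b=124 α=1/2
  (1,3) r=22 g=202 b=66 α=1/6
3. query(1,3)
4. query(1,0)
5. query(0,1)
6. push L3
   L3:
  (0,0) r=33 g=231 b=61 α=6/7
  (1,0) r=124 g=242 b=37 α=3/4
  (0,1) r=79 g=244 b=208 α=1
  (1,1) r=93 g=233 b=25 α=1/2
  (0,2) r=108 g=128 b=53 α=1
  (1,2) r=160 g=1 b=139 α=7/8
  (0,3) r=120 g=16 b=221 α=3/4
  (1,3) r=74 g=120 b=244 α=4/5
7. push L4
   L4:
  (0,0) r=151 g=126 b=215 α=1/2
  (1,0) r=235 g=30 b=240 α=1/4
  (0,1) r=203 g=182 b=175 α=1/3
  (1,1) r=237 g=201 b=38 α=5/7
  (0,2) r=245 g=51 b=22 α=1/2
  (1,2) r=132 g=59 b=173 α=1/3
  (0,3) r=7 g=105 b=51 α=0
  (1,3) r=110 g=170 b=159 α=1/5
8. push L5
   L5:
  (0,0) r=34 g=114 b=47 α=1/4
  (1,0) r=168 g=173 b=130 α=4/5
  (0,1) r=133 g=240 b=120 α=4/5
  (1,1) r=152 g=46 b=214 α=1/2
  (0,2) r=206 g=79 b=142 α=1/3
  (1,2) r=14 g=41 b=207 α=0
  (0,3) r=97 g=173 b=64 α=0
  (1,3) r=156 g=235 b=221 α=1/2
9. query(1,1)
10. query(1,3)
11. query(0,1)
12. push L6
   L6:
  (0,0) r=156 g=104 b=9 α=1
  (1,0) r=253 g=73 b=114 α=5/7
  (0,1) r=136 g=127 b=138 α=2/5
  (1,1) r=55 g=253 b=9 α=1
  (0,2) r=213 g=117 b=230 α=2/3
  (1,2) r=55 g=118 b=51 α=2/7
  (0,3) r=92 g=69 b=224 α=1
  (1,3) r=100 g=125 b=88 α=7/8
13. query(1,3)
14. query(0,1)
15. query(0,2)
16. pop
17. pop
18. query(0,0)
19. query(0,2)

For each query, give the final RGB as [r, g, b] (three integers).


(1,3) stack=L1,L2; from [0,0,0]:
after L1 α=1/7: [171/7, 146/7, 163/7]
after L2 α=1/6: [1009/42, 1072/21, 1277/42]
→ [24, 51, 30]

(1,0) stack=L1,L2; from [0,0,0]:
+L1 (α=1/2) → [96, 217/2, 239/2]
+L2 (α=1/3) → [277/3, 259/3, 338/3]
→ [92, 86, 113]

at x=0,y=1 over L1,L2:
+L1 (α=1/2) → [64, 61/2, 229/2]
+L2 (α=1/2) → [99, 85/4, 263/4]
→ [99, 21, 66]

query (1,1) [L1,L2,L3,L4,L5] — begin 0,0,0
+L1 (α=5/7) → [990/7, 75, 15]
+L2 (α=1/2) → [1641/14, 223/2, 113]
+L3 (α=1/2) → [2943/28, 689/4, 69]
+L4 (α=5/7) → [19533/98, 2699/14, 328/7]
+L5 (α=1/2) → [34429/196, 3343/28, 913/7]
→ [176, 119, 130]

query (1,3) [L1,L2,L3,L4,L5] — begin 0,0,0
L1 α=1/7: [171/7, 146/7, 163/7]
L2 α=1/6: [1009/42, 1072/21, 1277/42]
L3 α=4/5: [13441/210, 11152/105, 42269/210]
L4 α=1/5: [38432/525, 62458/525, 101233/525]
L5 α=1/2: [60166/525, 185833/1050, 108629/525]
rounded: [115, 177, 207]

query (0,1) [L1,L2,L3,L4,L5] — begin 0,0,0
L1 α=1/2: [64, 61/2, 229/2]
L2 α=1/2: [99, 85/4, 263/4]
L3 α=1: [79, 244, 208]
L4 α=1/3: [361/3, 670/3, 197]
L5 α=4/5: [1957/15, 710/3, 677/5]
rounded: [130, 237, 135]

at x=1,y=3 over L1,L2,L3,L4,L5,L6:
L1 α=1/7: [171/7, 146/7, 163/7]
L2 α=1/6: [1009/42, 1072/21, 1277/42]
L3 α=4/5: [13441/210, 11152/105, 42269/210]
L4 α=1/5: [38432/525, 62458/525, 101233/525]
L5 α=1/2: [60166/525, 185833/1050, 108629/525]
L6 α=7/8: [213833/2100, 1104583/8400, 432029/4200]
rounded: [102, 131, 103]

(0,1) stack=L1,L2,L3,L4,L5,L6; from [0,0,0]:
L1 α=1/2: [64, 61/2, 229/2]
L2 α=1/2: [99, 85/4, 263/4]
L3 α=1: [79, 244, 208]
L4 α=1/3: [361/3, 670/3, 197]
L5 α=4/5: [1957/15, 710/3, 677/5]
L6 α=2/5: [3317/25, 964/5, 3411/25]
= [133, 193, 136]

query (0,2) [L1,L2,L3,L4,L5,L6] — begin 0,0,0
after L1 α=1/7: [122/7, 47/7, 31]
after L2 α=3/5: [3037/35, 3454/35, 239/5]
after L3 α=1: [108, 128, 53]
after L4 α=1/2: [353/2, 179/2, 75/2]
after L5 α=1/3: [559/3, 86, 217/3]
after L6 α=2/3: [1837/9, 320/3, 1597/9]
rounded: [204, 107, 177]

at x=0,y=0 over L1,L2,L3,L4:
L1 α=1/4: [25/4, 205/4, 177/4]
L2 α=2/7: [1901/28, 2033/28, 941/28]
L3 α=6/7: [7445/196, 40841/196, 11189/196]
L4 α=1/2: [37041/392, 65537/392, 53329/392]
→ [94, 167, 136]

(0,2) stack=L1,L2,L3,L4; from [0,0,0]:
L1 α=1/7: [122/7, 47/7, 31]
L2 α=3/5: [3037/35, 3454/35, 239/5]
L3 α=1: [108, 128, 53]
L4 α=1/2: [353/2, 179/2, 75/2]
→ [176, 90, 38]


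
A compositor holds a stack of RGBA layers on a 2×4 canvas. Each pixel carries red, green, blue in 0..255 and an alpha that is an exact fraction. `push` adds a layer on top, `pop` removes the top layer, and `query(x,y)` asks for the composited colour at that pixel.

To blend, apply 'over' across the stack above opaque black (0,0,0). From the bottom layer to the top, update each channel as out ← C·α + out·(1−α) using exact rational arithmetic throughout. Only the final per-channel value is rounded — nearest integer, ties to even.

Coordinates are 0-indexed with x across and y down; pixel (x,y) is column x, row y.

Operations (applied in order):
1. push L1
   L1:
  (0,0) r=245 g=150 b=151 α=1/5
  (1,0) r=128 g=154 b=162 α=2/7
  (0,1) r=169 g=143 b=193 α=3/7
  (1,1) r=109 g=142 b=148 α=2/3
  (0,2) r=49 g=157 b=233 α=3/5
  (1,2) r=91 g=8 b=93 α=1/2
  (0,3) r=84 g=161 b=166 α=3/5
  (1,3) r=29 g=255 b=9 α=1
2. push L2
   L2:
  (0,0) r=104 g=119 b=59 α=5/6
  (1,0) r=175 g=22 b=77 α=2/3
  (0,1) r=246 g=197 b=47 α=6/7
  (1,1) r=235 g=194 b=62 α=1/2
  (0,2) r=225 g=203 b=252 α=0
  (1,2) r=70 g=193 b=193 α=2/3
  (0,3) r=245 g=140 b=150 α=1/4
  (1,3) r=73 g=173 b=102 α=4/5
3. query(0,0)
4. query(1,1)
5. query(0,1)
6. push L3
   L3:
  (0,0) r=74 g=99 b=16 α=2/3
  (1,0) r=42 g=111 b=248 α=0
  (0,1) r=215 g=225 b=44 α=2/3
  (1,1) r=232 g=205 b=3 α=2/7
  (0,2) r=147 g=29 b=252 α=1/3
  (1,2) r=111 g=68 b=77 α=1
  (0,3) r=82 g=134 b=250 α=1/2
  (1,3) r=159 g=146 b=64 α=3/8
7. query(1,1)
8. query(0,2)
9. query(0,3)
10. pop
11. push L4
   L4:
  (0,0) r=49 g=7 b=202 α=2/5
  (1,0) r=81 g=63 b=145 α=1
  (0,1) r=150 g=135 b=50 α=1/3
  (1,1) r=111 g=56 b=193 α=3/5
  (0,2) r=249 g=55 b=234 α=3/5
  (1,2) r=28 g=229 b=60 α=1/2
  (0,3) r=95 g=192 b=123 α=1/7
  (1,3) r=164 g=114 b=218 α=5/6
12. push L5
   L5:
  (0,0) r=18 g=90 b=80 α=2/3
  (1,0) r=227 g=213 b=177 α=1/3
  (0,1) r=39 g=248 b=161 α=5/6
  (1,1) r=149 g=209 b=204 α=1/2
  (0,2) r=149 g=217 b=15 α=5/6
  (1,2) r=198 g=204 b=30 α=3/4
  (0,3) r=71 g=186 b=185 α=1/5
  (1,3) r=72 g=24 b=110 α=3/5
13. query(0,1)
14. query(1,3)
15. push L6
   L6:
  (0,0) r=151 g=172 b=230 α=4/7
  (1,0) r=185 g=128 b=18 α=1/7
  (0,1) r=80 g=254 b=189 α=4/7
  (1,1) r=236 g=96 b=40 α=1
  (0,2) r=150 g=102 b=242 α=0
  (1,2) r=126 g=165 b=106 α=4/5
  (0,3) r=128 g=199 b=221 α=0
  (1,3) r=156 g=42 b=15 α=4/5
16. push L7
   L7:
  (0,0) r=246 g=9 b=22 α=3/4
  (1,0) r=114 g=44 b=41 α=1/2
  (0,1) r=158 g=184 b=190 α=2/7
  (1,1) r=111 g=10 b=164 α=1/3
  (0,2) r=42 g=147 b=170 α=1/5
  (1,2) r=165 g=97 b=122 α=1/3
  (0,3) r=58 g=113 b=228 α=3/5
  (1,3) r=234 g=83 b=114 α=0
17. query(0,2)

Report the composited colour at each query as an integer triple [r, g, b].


(0,0) stack=L1,L2; from [0,0,0]:
after L1 α=1/5: [49, 30, 151/5]
after L2 α=5/6: [569/6, 625/6, 271/5]
rounded: [95, 104, 54]

(1,1) stack=L1,L2; from [0,0,0]:
+L1 (α=2/3) → [218/3, 284/3, 296/3]
+L2 (α=1/2) → [923/6, 433/3, 241/3]
rounded: [154, 144, 80]

at x=0,y=1 over L1,L2:
after L1 α=3/7: [507/7, 429/7, 579/7]
after L2 α=6/7: [10839/49, 8703/49, 2553/49]
rounded: [221, 178, 52]

(1,1) stack=L1,L2,L3; from [0,0,0]:
+L1 (α=2/3) → [218/3, 284/3, 296/3]
+L2 (α=1/2) → [923/6, 433/3, 241/3]
+L3 (α=2/7) → [1057/6, 485/3, 1223/21]
rounded: [176, 162, 58]

(0,2) stack=L1,L2,L3; from [0,0,0]:
L1 α=3/5: [147/5, 471/5, 699/5]
L2 α=0: [147/5, 471/5, 699/5]
L3 α=1/3: [343/5, 1087/15, 886/5]
rounded: [69, 72, 177]

at x=0,y=3 over L1,L2,L3:
after L1 α=3/5: [252/5, 483/5, 498/5]
after L2 α=1/4: [1981/20, 2149/20, 561/5]
after L3 α=1/2: [3621/40, 4829/40, 1811/10]
→ [91, 121, 181]

query (0,1) [L1,L2,L4,L5] — begin 0,0,0
+L1 (α=3/7) → [507/7, 429/7, 579/7]
+L2 (α=6/7) → [10839/49, 8703/49, 2553/49]
+L4 (α=1/3) → [9676/49, 8007/49, 7556/147]
+L5 (α=5/6) → [19231/294, 68767/294, 125891/882]
rounded: [65, 234, 143]

at x=1,y=3 over L1,L2,L4,L5:
after L1 α=1: [29, 255, 9]
after L2 α=4/5: [321/5, 947/5, 417/5]
after L4 α=5/6: [4421/30, 3797/30, 5867/30]
after L5 α=3/5: [7661/75, 4877/75, 10817/75]
= [102, 65, 144]

at x=0,y=2 over L1,L2,L4,L5,L6,L7:
after L1 α=3/5: [147/5, 471/5, 699/5]
after L2 α=0: [147/5, 471/5, 699/5]
after L4 α=3/5: [4029/25, 1767/25, 4908/25]
after L5 α=5/6: [11327/75, 14446/75, 2261/50]
after L6 α=0: [11327/75, 14446/75, 2261/50]
after L7 α=1/5: [48458/375, 68809/375, 8772/125]
→ [129, 183, 70]


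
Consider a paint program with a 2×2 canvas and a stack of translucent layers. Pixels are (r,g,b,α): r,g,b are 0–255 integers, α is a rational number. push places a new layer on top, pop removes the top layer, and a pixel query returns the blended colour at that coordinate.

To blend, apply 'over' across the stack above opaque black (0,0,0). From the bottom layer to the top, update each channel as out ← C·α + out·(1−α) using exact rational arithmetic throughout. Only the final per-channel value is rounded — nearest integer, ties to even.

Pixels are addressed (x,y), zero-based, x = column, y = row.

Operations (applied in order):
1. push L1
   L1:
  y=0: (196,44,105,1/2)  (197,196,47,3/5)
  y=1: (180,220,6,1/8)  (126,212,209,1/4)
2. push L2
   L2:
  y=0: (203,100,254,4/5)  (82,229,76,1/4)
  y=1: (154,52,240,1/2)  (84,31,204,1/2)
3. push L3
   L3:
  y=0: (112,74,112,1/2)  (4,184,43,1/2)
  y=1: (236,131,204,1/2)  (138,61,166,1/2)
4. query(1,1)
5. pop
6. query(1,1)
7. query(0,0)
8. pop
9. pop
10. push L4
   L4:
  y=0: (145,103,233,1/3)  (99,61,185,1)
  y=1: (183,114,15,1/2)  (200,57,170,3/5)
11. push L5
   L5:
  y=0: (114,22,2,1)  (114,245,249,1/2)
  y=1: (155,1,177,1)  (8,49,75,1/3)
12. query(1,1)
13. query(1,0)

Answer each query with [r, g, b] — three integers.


(1,1) stack=L1,L2,L3; from [0,0,0]:
after L1 α=1/4: [63/2, 53, 209/4]
after L2 α=1/2: [231/4, 42, 1025/8]
after L3 α=1/2: [783/8, 103/2, 2353/16]
→ [98, 52, 147]

at x=1,y=1 over L1,L2:
L1 α=1/4: [63/2, 53, 209/4]
L2 α=1/2: [231/4, 42, 1025/8]
= [58, 42, 128]

(0,0) stack=L1,L2; from [0,0,0]:
L1 α=1/2: [98, 22, 105/2]
L2 α=4/5: [182, 422/5, 2137/10]
rounded: [182, 84, 214]

query (1,1) [L4,L5] — begin 0,0,0
L4 α=3/5: [120, 171/5, 102]
L5 α=1/3: [248/3, 587/15, 93]
rounded: [83, 39, 93]

(1,0) stack=L4,L5; from [0,0,0]:
after L4 α=1: [99, 61, 185]
after L5 α=1/2: [213/2, 153, 217]
= [106, 153, 217]


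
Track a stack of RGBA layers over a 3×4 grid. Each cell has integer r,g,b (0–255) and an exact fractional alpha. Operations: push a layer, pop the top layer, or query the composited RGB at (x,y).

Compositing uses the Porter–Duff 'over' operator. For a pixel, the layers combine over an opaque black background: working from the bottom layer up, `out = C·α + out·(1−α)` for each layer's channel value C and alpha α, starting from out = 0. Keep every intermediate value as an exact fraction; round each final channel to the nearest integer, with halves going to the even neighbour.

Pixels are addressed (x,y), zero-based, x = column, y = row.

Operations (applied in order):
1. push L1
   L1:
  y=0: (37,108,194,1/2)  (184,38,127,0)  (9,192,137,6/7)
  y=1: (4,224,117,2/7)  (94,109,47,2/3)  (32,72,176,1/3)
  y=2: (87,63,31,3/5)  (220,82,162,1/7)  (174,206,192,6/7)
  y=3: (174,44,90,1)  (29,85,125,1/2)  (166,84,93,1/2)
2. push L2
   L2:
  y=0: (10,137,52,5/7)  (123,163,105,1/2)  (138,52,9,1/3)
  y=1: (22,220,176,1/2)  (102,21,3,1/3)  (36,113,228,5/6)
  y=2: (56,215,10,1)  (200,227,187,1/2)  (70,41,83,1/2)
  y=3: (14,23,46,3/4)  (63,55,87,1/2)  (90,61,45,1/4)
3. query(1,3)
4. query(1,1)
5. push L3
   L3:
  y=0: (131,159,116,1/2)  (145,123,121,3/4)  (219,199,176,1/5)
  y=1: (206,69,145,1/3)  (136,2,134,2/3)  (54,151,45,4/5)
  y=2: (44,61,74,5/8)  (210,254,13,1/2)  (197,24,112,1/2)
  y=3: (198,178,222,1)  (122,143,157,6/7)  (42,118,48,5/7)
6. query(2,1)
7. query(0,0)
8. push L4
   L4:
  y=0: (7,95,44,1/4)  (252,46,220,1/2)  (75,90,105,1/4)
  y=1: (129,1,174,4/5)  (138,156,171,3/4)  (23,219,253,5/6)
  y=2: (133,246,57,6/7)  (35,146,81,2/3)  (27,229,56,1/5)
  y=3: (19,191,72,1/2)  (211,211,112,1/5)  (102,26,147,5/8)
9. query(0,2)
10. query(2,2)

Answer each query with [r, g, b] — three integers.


(1,3) stack=L1,L2; from [0,0,0]:
L1 α=1/2: [29/2, 85/2, 125/2]
L2 α=1/2: [155/4, 195/4, 299/4]
= [39, 49, 75]

at x=1,y=1 over L1,L2:
after L1 α=2/3: [188/3, 218/3, 94/3]
after L2 α=1/3: [682/9, 499/9, 197/9]
→ [76, 55, 22]

(2,1) stack=L1,L2,L3; from [0,0,0]:
L1 α=1/3: [32/3, 24, 176/3]
L2 α=5/6: [286/9, 589/6, 1798/9]
L3 α=4/5: [446/9, 4213/30, 3418/45]
rounded: [50, 140, 76]

(0,0) stack=L1,L2,L3; from [0,0,0]:
L1 α=1/2: [37/2, 54, 97]
L2 α=5/7: [87/7, 793/7, 454/7]
L3 α=1/2: [502/7, 953/7, 633/7]
→ [72, 136, 90]

(0,2) stack=L1,L2,L3,L4; from [0,0,0]:
L1 α=3/5: [261/5, 189/5, 93/5]
L2 α=1: [56, 215, 10]
L3 α=5/8: [97/2, 475/4, 50]
L4 α=6/7: [1693/14, 6379/28, 56]
rounded: [121, 228, 56]

(2,2) stack=L1,L2,L3,L4; from [0,0,0]:
L1 α=6/7: [1044/7, 1236/7, 1152/7]
L2 α=1/2: [767/7, 1523/14, 1733/14]
L3 α=1/2: [1073/7, 1859/28, 3301/28]
L4 α=1/5: [4481/35, 3462/35, 3693/35]
→ [128, 99, 106]


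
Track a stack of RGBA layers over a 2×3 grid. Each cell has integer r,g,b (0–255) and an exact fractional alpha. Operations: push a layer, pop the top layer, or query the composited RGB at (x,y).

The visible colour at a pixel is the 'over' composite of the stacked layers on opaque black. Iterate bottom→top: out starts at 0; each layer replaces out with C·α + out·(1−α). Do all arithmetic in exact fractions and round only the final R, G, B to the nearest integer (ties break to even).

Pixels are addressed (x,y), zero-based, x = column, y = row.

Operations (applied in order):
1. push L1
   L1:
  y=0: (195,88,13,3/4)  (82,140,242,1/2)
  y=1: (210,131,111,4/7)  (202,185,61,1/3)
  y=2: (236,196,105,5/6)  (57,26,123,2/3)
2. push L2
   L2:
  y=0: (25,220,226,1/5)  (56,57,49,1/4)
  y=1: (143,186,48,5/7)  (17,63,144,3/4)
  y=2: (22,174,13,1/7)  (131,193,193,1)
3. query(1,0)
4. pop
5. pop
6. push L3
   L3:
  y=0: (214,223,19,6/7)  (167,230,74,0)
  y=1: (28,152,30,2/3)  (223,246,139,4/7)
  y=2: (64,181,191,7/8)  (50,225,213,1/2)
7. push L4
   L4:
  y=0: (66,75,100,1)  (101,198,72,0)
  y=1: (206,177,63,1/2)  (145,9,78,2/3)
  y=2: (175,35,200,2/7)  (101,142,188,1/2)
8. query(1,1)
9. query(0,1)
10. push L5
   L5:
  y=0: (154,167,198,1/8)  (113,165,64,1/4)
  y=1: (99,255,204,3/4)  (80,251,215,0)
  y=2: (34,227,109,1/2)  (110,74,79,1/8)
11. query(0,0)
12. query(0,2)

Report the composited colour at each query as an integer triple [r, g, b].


query (1,0) [L1,L2] — begin 0,0,0
after L1 α=1/2: [41, 70, 121]
after L2 α=1/4: [179/4, 267/4, 103]
rounded: [45, 67, 103]

(1,1) stack=L3,L4; from [0,0,0]:
after L3 α=4/7: [892/7, 984/7, 556/7]
after L4 α=2/3: [974/7, 370/7, 1648/21]
= [139, 53, 78]

(0,1) stack=L3,L4; from [0,0,0]:
after L3 α=2/3: [56/3, 304/3, 20]
after L4 α=1/2: [337/3, 835/6, 83/2]
→ [112, 139, 42]

query (0,0) [L3,L4,L5] — begin 0,0,0
+L3 (α=6/7) → [1284/7, 1338/7, 114/7]
+L4 (α=1) → [66, 75, 100]
+L5 (α=1/8) → [77, 173/2, 449/4]
= [77, 86, 112]

(0,2) stack=L3,L4,L5; from [0,0,0]:
after L3 α=7/8: [56, 1267/8, 1337/8]
after L4 α=2/7: [90, 985/8, 9885/56]
after L5 α=1/2: [62, 2801/16, 15989/112]
→ [62, 175, 143]


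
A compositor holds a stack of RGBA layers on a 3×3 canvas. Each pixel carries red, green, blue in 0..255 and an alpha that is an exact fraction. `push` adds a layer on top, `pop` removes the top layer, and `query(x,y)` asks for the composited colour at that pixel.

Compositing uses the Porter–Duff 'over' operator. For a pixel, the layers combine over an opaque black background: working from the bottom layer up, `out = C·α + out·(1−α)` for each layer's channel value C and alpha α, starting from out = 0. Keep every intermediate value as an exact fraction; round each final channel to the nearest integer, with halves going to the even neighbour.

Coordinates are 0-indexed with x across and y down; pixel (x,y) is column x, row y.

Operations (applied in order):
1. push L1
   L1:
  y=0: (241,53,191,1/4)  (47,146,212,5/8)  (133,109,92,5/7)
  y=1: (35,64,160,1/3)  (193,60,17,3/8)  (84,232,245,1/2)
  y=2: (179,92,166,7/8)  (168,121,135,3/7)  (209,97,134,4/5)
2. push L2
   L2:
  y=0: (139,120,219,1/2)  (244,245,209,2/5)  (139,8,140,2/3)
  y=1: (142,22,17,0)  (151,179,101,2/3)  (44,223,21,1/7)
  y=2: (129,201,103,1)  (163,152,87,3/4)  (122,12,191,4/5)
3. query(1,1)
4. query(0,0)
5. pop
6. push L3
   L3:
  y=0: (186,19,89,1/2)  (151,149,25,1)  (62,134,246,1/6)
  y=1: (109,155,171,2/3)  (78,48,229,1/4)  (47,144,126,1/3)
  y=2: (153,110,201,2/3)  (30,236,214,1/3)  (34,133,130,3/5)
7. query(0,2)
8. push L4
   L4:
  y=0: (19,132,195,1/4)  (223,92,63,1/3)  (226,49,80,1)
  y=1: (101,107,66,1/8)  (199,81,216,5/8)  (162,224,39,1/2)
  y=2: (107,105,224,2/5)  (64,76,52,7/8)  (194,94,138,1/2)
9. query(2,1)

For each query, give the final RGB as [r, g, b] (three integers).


at x=1,y=1 over L1,L2:
after L1 α=3/8: [579/8, 45/2, 51/8]
after L2 α=2/3: [2995/24, 761/6, 1667/24]
rounded: [125, 127, 69]

query (0,0) [L1,L2] — begin 0,0,0
L1 α=1/4: [241/4, 53/4, 191/4]
L2 α=1/2: [797/8, 533/8, 1067/8]
→ [100, 67, 133]

query (0,2) [L1,L3] — begin 0,0,0
after L1 α=7/8: [1253/8, 161/2, 581/4]
after L3 α=2/3: [3701/24, 601/6, 2189/12]
rounded: [154, 100, 182]

query (2,1) [L1,L3,L4] — begin 0,0,0
L1 α=1/2: [42, 116, 245/2]
L3 α=1/3: [131/3, 376/3, 371/3]
L4 α=1/2: [617/6, 524/3, 244/3]
rounded: [103, 175, 81]


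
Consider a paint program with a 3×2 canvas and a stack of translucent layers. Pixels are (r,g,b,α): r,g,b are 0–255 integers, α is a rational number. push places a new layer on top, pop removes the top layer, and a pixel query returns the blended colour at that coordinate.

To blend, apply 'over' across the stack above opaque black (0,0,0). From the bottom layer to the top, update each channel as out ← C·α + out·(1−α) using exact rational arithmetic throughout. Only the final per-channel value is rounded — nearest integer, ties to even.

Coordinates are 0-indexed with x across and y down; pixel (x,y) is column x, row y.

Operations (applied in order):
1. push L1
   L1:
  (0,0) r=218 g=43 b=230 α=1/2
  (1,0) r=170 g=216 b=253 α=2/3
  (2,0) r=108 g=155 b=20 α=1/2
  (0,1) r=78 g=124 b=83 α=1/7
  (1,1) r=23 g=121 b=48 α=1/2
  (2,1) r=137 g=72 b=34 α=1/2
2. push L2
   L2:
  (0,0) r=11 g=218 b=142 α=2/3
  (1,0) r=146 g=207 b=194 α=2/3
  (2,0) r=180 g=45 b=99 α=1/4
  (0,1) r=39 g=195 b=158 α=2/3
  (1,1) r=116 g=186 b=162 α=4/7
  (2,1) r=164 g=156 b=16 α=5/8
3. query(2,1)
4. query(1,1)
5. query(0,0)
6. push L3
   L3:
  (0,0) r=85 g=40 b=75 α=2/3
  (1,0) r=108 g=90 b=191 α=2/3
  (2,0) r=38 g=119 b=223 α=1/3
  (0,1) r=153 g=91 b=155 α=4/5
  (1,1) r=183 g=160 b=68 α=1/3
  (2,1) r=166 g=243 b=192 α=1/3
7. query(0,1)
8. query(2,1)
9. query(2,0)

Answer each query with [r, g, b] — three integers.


query (2,1) [L1,L2] — begin 0,0,0
L1 α=1/2: [137/2, 36, 17]
L2 α=5/8: [2051/16, 111, 131/8]
rounded: [128, 111, 16]

query (1,1) [L1,L2] — begin 0,0,0
L1 α=1/2: [23/2, 121/2, 24]
L2 α=4/7: [997/14, 1851/14, 720/7]
rounded: [71, 132, 103]

(0,0) stack=L1,L2; from [0,0,0]:
+L1 (α=1/2) → [109, 43/2, 115]
+L2 (α=2/3) → [131/3, 305/2, 133]
→ [44, 152, 133]

at x=0,y=1 over L1,L2,L3:
after L1 α=1/7: [78/7, 124/7, 83/7]
after L2 α=2/3: [208/7, 2854/21, 765/7]
after L3 α=4/5: [4492/35, 10498/105, 1021/7]
= [128, 100, 146]

query (2,1) [L1,L2,L3] — begin 0,0,0
L1 α=1/2: [137/2, 36, 17]
L2 α=5/8: [2051/16, 111, 131/8]
L3 α=1/3: [3379/24, 155, 899/12]
= [141, 155, 75]

at x=2,y=0 over L1,L2,L3:
+L1 (α=1/2) → [54, 155/2, 10]
+L2 (α=1/4) → [171/2, 555/8, 129/4]
+L3 (α=1/3) → [209/3, 1031/12, 575/6]
= [70, 86, 96]


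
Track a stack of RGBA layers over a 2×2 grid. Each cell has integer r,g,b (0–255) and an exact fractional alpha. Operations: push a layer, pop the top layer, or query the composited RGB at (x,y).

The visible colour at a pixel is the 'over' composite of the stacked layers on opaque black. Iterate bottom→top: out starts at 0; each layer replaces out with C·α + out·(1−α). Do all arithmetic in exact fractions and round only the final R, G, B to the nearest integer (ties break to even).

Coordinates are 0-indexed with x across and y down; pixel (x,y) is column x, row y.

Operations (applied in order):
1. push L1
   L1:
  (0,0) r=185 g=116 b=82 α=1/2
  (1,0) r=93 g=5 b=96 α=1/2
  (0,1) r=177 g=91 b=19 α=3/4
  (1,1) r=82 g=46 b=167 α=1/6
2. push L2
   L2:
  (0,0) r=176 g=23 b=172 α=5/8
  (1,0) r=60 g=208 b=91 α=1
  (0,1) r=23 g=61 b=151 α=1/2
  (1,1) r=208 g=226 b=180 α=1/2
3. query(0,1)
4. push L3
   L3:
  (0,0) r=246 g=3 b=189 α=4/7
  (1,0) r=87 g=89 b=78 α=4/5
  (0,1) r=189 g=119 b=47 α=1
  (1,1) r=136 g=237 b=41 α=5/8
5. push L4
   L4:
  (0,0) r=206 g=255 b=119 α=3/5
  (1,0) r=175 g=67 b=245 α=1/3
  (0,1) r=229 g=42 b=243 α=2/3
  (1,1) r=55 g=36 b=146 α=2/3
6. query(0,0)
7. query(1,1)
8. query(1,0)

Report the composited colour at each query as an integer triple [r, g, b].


(0,1) stack=L1,L2; from [0,0,0]:
+L1 (α=3/4) → [531/4, 273/4, 57/4]
+L2 (α=1/2) → [623/8, 517/8, 661/8]
→ [78, 65, 83]

(0,0) stack=L1,L2,L3,L4; from [0,0,0]:
L1 α=1/2: [185/2, 58, 41]
L2 α=5/8: [2315/16, 289/8, 983/8]
L3 α=4/7: [22689/112, 963/56, 8997/56]
L4 α=3/5: [57297/280, 22383/140, 18993/140]
→ [205, 160, 136]

(1,1) stack=L1,L2,L3,L4; from [0,0,0]:
L1 α=1/6: [41/3, 23/3, 167/6]
L2 α=1/2: [665/6, 701/6, 1247/12]
L3 α=5/8: [2025/16, 3071/16, 2067/32]
L4 α=2/3: [3785/48, 4223/48, 11411/96]
= [79, 88, 119]

query (1,0) [L1,L2,L3,L4] — begin 0,0,0
after L1 α=1/2: [93/2, 5/2, 48]
after L2 α=1: [60, 208, 91]
after L3 α=4/5: [408/5, 564/5, 403/5]
after L4 α=1/3: [1691/15, 1463/15, 677/5]
rounded: [113, 98, 135]


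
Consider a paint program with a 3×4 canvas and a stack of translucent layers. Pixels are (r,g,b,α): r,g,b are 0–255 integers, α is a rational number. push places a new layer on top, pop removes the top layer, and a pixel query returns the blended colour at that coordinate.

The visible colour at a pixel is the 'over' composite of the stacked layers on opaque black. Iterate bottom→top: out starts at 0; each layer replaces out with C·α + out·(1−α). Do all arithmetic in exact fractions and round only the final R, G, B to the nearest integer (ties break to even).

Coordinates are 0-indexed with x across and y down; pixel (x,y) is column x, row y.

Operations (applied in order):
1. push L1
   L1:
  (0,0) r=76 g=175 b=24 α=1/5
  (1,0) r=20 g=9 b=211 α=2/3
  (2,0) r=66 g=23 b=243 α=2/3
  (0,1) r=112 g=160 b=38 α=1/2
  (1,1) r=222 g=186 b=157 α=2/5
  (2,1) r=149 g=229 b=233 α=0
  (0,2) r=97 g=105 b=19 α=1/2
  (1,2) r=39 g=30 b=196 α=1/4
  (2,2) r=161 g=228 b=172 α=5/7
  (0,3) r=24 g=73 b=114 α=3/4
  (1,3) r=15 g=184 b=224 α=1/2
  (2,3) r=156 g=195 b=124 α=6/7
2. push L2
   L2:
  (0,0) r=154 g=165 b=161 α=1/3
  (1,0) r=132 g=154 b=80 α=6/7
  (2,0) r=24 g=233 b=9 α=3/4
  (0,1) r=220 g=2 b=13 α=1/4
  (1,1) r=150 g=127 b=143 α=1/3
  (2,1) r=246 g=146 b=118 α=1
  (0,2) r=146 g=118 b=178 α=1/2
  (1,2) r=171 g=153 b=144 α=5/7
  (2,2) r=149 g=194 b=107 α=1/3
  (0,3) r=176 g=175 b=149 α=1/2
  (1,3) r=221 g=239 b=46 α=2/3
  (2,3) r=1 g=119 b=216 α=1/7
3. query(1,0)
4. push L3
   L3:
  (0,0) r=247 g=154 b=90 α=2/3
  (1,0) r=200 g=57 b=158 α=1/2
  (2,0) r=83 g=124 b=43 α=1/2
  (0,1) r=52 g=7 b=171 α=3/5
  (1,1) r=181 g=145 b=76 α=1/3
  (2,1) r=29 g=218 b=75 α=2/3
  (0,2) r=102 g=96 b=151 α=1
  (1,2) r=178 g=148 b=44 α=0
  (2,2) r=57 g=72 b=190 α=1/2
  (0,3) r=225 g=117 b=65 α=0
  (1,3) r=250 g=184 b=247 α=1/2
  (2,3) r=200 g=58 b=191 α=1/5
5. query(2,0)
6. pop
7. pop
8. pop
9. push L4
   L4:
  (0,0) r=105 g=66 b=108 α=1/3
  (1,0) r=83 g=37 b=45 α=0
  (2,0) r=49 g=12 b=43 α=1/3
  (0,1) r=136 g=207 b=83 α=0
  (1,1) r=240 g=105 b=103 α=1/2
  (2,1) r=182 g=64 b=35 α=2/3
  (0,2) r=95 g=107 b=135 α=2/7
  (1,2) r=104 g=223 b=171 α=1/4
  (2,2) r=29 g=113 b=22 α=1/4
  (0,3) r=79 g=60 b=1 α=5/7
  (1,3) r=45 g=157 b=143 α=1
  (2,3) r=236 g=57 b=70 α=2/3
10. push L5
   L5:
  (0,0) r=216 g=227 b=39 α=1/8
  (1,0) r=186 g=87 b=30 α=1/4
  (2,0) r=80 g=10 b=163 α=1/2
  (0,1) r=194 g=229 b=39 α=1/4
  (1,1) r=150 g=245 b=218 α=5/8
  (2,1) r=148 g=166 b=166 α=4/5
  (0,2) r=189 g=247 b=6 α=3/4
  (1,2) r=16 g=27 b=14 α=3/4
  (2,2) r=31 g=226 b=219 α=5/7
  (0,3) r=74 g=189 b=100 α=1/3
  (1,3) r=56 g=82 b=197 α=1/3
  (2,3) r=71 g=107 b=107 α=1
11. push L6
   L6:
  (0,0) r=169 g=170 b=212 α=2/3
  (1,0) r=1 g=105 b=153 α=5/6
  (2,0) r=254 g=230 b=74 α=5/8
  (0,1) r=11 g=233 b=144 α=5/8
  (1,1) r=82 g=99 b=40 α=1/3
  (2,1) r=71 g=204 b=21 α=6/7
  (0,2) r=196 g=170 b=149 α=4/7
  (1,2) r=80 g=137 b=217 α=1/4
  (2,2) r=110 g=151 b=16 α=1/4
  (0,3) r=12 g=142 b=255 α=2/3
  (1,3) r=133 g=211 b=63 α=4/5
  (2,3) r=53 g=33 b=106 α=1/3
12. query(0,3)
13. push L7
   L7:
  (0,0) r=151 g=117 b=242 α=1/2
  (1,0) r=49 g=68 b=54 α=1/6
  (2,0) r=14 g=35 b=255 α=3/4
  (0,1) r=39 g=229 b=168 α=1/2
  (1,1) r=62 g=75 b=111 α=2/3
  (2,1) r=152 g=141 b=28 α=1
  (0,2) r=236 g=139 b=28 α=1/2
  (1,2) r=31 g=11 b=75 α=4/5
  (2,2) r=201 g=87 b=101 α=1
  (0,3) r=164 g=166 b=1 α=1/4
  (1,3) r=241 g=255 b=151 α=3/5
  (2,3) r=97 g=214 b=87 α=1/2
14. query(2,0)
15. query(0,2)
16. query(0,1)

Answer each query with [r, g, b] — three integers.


(1,0) stack=L1,L2; from [0,0,0]:
after L1 α=2/3: [40/3, 6, 422/3]
after L2 α=6/7: [2416/21, 930/7, 266/3]
rounded: [115, 133, 89]

at x=2,y=0 over L1,L2,L3:
L1 α=2/3: [44, 46/3, 162]
L2 α=3/4: [29, 2143/12, 189/4]
L3 α=1/2: [56, 3631/24, 361/8]
→ [56, 151, 45]

query (0,3) [L4,L5,L6] — begin 0,0,0
after L4 α=5/7: [395/7, 300/7, 5/7]
after L5 α=1/3: [436/7, 641/7, 710/21]
after L6 α=2/3: [604/21, 2629/21, 11420/63]
→ [29, 125, 181]

query (2,0) [L4,L5,L6,L7] — begin 0,0,0
L4 α=1/3: [49/3, 4, 43/3]
L5 α=1/2: [289/6, 7, 266/3]
L6 α=5/8: [2829/16, 1171/8, 159/2]
L7 α=3/4: [3501/64, 2011/32, 1689/8]
= [55, 63, 211]

query (0,2) [L4,L5,L6,L7] — begin 0,0,0
+L4 (α=2/7) → [190/7, 214/7, 270/7]
+L5 (α=3/4) → [4159/28, 5401/28, 99/7]
+L6 (α=4/7) → [34429/196, 35243/196, 4469/49]
+L7 (α=1/2) → [80685/392, 62487/392, 5841/98]
→ [206, 159, 60]

(0,1) stack=L4,L5,L6,L7; from [0,0,0]:
after L4 α=0: [0, 0, 0]
after L5 α=1/4: [97/2, 229/4, 39/4]
after L6 α=5/8: [401/16, 5347/32, 2997/32]
after L7 α=1/2: [1025/32, 12675/64, 8373/64]
= [32, 198, 131]


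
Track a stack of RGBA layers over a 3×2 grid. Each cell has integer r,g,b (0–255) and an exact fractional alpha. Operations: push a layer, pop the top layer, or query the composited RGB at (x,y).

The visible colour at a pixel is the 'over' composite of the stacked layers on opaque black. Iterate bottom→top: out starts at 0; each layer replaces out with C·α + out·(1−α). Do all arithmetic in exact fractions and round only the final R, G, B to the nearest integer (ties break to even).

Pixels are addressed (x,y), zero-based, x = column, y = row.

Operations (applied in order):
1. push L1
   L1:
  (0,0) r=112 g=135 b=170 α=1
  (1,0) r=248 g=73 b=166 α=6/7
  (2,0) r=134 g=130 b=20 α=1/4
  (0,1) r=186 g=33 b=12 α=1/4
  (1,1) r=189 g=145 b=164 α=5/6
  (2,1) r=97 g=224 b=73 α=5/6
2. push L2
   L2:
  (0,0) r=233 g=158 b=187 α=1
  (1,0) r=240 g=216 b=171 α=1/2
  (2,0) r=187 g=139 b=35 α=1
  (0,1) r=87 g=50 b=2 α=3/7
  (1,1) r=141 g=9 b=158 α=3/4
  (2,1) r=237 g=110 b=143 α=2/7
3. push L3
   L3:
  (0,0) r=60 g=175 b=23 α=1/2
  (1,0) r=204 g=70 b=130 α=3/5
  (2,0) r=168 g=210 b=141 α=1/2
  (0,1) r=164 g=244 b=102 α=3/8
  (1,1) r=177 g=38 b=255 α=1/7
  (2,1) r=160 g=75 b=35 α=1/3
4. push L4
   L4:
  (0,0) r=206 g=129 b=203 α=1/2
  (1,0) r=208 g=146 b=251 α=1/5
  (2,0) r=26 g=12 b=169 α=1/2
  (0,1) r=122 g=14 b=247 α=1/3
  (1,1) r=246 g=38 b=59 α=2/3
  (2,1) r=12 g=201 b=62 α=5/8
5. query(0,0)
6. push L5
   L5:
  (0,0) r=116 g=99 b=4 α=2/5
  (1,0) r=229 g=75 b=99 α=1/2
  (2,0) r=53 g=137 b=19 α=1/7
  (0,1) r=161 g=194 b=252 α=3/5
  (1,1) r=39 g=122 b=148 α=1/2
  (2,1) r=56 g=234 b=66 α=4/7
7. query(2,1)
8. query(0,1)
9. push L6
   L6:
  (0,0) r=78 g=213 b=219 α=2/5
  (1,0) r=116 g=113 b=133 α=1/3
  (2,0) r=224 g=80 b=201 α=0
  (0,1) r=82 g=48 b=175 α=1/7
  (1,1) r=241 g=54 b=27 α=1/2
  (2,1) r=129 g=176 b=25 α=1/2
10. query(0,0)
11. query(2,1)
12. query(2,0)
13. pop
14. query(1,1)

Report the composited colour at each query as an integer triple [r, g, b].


(0,0) stack=L1,L2,L3,L4; from [0,0,0]:
+L1 (α=1) → [112, 135, 170]
+L2 (α=1) → [233, 158, 187]
+L3 (α=1/2) → [293/2, 333/2, 105]
+L4 (α=1/2) → [705/4, 591/4, 154]
→ [176, 148, 154]

query (2,1) [L1,L2,L3,L4,L5] — begin 0,0,0
L1 α=5/6: [485/6, 560/3, 365/6]
L2 α=2/7: [5269/42, 3460/21, 3541/42]
L3 α=1/3: [8629/63, 8495/63, 4276/63]
L4 α=5/8: [9889/168, 3700/21, 5393/84]
L5 α=4/7: [22433/392, 10252/49, 12785/196]
→ [57, 209, 65]

query (0,1) [L1,L2,L3,L4,L5] — begin 0,0,0
+L1 (α=1/4) → [93/2, 33/4, 3]
+L2 (α=3/7) → [447/7, 183/7, 18/7]
+L3 (α=3/8) → [5679/56, 6039/56, 279/7]
+L4 (α=1/3) → [9095/84, 6431/84, 2287/21]
+L5 (α=3/5) → [29381/210, 6175/42, 4090/21]
rounded: [140, 147, 195]

(0,0) stack=L1,L2,L3,L4,L5,L6; from [0,0,0]:
after L1 α=1: [112, 135, 170]
after L2 α=1: [233, 158, 187]
after L3 α=1/2: [293/2, 333/2, 105]
after L4 α=1/2: [705/4, 591/4, 154]
after L5 α=2/5: [3043/20, 513/4, 94]
after L6 α=2/5: [12249/100, 3243/20, 144]
→ [122, 162, 144]

query (2,1) [L1,L2,L3,L4,L5,L6] — begin 0,0,0
after L1 α=5/6: [485/6, 560/3, 365/6]
after L2 α=2/7: [5269/42, 3460/21, 3541/42]
after L3 α=1/3: [8629/63, 8495/63, 4276/63]
after L4 α=5/8: [9889/168, 3700/21, 5393/84]
after L5 α=4/7: [22433/392, 10252/49, 12785/196]
after L6 α=1/2: [73001/784, 9438/49, 17685/392]
rounded: [93, 193, 45]

(2,0) stack=L1,L2,L3,L4,L5,L6; from [0,0,0]:
L1 α=1/4: [67/2, 65/2, 5]
L2 α=1: [187, 139, 35]
L3 α=1/2: [355/2, 349/2, 88]
L4 α=1/2: [407/4, 373/4, 257/2]
L5 α=1/7: [1327/14, 199/2, 790/7]
L6 α=0: [1327/14, 199/2, 790/7]
= [95, 100, 113]

at x=1,y=1 over L1,L2,L3,L4,L5:
L1 α=5/6: [315/2, 725/6, 410/3]
L2 α=3/4: [1161/8, 887/24, 458/3]
L3 α=1/7: [4191/28, 1039/28, 1171/7]
L4 α=2/3: [5989/28, 3167/84, 1997/21]
L5 α=1/2: [7081/56, 13415/168, 5105/42]
→ [126, 80, 122]


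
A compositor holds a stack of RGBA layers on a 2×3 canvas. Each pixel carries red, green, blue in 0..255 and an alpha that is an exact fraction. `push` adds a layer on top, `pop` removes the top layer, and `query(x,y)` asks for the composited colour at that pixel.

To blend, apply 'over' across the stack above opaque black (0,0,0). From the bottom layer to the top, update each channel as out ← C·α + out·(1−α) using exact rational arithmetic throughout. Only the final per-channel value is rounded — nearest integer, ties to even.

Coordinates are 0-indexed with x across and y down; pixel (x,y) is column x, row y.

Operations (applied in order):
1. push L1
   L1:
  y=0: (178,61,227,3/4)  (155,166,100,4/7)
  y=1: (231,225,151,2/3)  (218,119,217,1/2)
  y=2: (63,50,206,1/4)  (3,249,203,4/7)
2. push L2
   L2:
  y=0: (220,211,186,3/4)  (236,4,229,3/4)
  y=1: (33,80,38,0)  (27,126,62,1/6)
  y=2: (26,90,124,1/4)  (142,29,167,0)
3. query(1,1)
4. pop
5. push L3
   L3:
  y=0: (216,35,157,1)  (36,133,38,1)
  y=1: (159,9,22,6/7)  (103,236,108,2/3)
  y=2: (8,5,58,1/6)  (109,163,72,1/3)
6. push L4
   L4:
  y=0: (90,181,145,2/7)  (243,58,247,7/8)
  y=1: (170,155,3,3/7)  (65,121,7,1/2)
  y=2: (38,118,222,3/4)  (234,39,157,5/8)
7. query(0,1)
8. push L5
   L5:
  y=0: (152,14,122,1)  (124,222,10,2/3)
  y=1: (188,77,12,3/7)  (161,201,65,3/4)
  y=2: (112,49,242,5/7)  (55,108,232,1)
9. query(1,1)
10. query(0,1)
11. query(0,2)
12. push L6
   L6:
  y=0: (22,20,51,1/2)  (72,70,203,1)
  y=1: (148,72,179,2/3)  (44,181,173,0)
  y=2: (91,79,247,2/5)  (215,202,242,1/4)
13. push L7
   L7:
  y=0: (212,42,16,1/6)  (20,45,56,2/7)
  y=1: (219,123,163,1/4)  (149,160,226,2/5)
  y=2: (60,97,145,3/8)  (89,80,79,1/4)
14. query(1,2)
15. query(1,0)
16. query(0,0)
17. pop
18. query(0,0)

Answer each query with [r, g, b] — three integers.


query (1,1) [L1,L2] — begin 0,0,0
after L1 α=1/2: [109, 119/2, 217/2]
after L2 α=1/6: [286/3, 847/12, 403/4]
→ [95, 71, 101]

(0,1) stack=L1,L3,L4; from [0,0,0]:
L1 α=2/3: [154, 150, 302/3]
L3 α=6/7: [1108/7, 204/7, 698/21]
L4 α=3/7: [8002/49, 4071/49, 2981/147]
rounded: [163, 83, 20]

(1,1) stack=L1,L3,L4,L5; from [0,0,0]:
after L1 α=1/2: [109, 119/2, 217/2]
after L3 α=2/3: [105, 1063/6, 649/6]
after L4 α=1/2: [85, 1789/12, 691/12]
after L5 α=3/4: [142, 9025/48, 3031/48]
rounded: [142, 188, 63]

at x=0,y=1 over L1,L3,L4,L5:
after L1 α=2/3: [154, 150, 302/3]
after L3 α=6/7: [1108/7, 204/7, 698/21]
after L4 α=3/7: [8002/49, 4071/49, 2981/147]
after L5 α=3/7: [59644/343, 27603/343, 17216/1029]
= [174, 80, 17]

(0,2) stack=L1,L3,L4,L5; from [0,0,0]:
after L1 α=1/4: [63/4, 25/2, 103/2]
after L3 α=1/6: [347/24, 45/4, 631/12]
after L4 α=3/4: [3083/96, 1461/16, 8623/48]
after L5 α=5/7: [29963/336, 3421/56, 37663/168]
→ [89, 61, 224]

query (1,2) [L1,L3,L4,L5,L6,L7] — begin 0,0,0
L1 α=4/7: [12/7, 996/7, 116]
L3 α=1/3: [787/21, 3133/21, 304/3]
L4 α=5/8: [8977/56, 2249/28, 1089/8]
L5 α=1: [55, 108, 232]
L6 α=1/4: [95, 263/2, 469/2]
L7 α=1/4: [187/2, 949/8, 1565/8]
→ [94, 119, 196]

query (1,0) [L1,L3,L4,L5,L6,L7] — begin 0,0,0
L1 α=4/7: [620/7, 664/7, 400/7]
L3 α=1: [36, 133, 38]
L4 α=7/8: [1737/8, 539/8, 1767/8]
L5 α=2/3: [3721/24, 4091/24, 1927/24]
L6 α=1: [72, 70, 203]
L7 α=2/7: [400/7, 440/7, 161]
rounded: [57, 63, 161]

query (0,0) [L1,L3,L4,L5,L6,L7] — begin 0,0,0
after L1 α=3/4: [267/2, 183/4, 681/4]
after L3 α=1: [216, 35, 157]
after L4 α=2/7: [180, 537/7, 1075/7]
after L5 α=1: [152, 14, 122]
after L6 α=1/2: [87, 17, 173/2]
after L7 α=1/6: [647/6, 127/6, 299/4]
→ [108, 21, 75]

at x=0,y=0 over L1,L3,L4,L5,L6:
+L1 (α=3/4) → [267/2, 183/4, 681/4]
+L3 (α=1) → [216, 35, 157]
+L4 (α=2/7) → [180, 537/7, 1075/7]
+L5 (α=1) → [152, 14, 122]
+L6 (α=1/2) → [87, 17, 173/2]
= [87, 17, 86]


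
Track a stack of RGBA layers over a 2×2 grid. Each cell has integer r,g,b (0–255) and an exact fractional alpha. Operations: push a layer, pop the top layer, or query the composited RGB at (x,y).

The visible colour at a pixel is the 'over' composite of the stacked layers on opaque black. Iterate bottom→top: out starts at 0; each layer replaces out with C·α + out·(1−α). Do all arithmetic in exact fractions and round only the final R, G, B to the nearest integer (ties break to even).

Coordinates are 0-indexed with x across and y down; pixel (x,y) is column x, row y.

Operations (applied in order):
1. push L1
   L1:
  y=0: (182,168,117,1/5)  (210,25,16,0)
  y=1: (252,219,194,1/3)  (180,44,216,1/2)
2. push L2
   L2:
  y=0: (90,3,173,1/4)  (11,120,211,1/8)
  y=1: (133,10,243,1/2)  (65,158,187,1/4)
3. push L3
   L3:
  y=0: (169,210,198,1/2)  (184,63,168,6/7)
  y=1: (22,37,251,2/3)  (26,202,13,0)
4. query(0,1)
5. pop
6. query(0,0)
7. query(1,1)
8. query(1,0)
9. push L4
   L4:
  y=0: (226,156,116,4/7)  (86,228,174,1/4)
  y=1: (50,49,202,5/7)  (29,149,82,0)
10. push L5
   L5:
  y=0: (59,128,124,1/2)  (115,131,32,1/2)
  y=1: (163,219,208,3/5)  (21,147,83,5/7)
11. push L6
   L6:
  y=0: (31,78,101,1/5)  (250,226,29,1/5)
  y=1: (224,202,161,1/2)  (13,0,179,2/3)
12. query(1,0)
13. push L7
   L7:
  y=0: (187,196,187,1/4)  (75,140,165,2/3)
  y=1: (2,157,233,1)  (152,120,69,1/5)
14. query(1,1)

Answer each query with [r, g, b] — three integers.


at x=0,y=1 over L1,L2,L3:
+L1 (α=1/3) → [84, 73, 194/3]
+L2 (α=1/2) → [217/2, 83/2, 923/6]
+L3 (α=2/3) → [305/6, 77/2, 3935/18]
→ [51, 38, 219]

(0,0) stack=L1,L2; from [0,0,0]:
+L1 (α=1/5) → [182/5, 168/5, 117/5]
+L2 (α=1/4) → [249/5, 519/20, 304/5]
rounded: [50, 26, 61]

(1,1) stack=L1,L2; from [0,0,0]:
L1 α=1/2: [90, 22, 108]
L2 α=1/4: [335/4, 56, 511/4]
rounded: [84, 56, 128]

at x=1,y=0 over L1,L2:
after L1 α=0: [0, 0, 0]
after L2 α=1/8: [11/8, 15, 211/8]
rounded: [1, 15, 26]

at x=1,y=0 over L1,L2,L4,L5,L6:
+L1 (α=0) → [0, 0, 0]
+L2 (α=1/8) → [11/8, 15, 211/8]
+L4 (α=1/4) → [721/32, 273/4, 2025/32]
+L5 (α=1/2) → [4401/64, 797/8, 3049/64]
+L6 (α=1/5) → [8401/80, 1249/10, 3513/80]
rounded: [105, 125, 44]

(1,1) stack=L1,L2,L4,L5,L6,L7; from [0,0,0]:
after L1 α=1/2: [90, 22, 108]
after L2 α=1/4: [335/4, 56, 511/4]
after L4 α=0: [335/4, 56, 511/4]
after L5 α=5/7: [545/14, 121, 1341/14]
after L6 α=2/3: [303/14, 121/3, 6353/42]
after L7 α=1/5: [334/7, 844/15, 2831/21]
→ [48, 56, 135]


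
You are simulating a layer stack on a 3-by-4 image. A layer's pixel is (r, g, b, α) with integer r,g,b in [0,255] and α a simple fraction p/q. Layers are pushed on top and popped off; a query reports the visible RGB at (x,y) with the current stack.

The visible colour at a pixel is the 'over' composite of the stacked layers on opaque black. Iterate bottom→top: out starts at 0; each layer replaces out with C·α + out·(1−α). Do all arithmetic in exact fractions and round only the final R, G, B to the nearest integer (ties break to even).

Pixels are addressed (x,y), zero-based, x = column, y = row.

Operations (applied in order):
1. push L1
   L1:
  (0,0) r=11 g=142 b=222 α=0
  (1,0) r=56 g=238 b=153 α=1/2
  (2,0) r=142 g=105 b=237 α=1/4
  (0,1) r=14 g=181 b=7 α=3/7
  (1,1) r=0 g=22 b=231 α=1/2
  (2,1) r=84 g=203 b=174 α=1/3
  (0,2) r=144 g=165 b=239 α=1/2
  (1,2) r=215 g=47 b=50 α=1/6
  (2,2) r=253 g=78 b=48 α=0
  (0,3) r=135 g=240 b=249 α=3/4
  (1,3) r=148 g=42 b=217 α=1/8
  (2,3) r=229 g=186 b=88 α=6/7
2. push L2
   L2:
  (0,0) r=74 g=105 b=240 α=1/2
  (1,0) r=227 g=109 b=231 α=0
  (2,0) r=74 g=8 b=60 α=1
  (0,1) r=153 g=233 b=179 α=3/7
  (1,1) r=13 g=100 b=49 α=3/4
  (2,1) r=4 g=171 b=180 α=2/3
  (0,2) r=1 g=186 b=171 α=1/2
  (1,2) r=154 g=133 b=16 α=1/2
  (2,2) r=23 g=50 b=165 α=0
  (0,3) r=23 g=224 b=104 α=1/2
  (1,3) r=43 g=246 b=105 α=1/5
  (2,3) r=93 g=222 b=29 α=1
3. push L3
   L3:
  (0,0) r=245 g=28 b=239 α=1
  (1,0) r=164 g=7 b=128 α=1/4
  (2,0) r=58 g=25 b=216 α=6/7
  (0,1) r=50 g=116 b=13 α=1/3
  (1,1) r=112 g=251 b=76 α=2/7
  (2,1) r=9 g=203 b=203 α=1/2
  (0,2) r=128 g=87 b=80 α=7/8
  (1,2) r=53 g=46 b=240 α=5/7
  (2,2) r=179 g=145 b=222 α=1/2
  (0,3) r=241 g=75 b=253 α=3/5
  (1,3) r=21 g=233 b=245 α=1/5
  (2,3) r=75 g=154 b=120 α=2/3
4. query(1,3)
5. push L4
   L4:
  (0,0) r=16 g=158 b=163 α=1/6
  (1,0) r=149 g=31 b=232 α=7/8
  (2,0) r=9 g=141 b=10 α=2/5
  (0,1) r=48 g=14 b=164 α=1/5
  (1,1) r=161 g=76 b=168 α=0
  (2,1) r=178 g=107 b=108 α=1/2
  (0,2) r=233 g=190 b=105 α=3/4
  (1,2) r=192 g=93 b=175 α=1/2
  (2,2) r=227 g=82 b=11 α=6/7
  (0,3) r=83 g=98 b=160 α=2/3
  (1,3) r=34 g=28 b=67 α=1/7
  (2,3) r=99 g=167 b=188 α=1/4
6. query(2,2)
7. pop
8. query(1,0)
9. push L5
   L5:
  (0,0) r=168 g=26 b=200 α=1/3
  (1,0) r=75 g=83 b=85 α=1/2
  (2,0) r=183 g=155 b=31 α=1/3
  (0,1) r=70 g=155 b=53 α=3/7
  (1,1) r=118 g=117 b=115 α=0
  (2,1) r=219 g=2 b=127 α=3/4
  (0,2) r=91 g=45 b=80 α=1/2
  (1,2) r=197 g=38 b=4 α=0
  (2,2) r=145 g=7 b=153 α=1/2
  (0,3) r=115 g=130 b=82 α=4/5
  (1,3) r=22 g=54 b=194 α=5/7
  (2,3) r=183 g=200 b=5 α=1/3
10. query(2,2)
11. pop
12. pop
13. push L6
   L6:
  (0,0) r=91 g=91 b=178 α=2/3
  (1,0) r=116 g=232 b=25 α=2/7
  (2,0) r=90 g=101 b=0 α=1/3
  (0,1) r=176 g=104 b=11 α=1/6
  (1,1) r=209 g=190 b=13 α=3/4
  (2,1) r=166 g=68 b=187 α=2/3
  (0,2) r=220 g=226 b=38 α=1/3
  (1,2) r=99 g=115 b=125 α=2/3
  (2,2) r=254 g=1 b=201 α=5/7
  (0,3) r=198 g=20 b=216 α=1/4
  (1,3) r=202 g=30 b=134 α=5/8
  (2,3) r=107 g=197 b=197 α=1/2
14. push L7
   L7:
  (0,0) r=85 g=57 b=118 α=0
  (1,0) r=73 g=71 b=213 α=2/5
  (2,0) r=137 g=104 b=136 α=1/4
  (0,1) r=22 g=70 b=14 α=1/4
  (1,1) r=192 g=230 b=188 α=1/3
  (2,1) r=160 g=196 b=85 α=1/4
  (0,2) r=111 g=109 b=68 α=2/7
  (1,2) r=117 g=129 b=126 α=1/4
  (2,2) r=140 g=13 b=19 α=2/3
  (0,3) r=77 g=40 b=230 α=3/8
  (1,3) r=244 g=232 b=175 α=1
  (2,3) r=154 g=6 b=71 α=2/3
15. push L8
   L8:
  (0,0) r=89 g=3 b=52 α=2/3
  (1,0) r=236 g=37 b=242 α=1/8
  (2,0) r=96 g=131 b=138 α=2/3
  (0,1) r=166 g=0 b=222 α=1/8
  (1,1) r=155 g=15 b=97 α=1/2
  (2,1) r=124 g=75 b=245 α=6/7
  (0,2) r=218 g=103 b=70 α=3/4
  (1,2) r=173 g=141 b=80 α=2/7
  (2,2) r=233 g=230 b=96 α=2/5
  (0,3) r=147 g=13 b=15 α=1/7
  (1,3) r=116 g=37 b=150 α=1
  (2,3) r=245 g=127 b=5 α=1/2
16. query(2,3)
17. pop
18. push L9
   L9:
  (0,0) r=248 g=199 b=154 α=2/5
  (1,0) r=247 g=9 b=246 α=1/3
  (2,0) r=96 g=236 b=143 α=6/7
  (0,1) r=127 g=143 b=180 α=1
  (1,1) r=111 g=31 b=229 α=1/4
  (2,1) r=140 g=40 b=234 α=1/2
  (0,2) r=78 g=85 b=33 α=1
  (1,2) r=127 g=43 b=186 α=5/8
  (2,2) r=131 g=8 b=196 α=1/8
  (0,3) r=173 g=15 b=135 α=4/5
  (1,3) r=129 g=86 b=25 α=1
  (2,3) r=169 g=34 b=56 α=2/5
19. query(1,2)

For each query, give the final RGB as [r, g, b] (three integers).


at x=1,y=3 over L1,L2,L3:
L1 α=1/8: [37/2, 21/4, 217/8]
L2 α=1/5: [117/5, 267/5, 427/10]
L3 α=1/5: [573/25, 2233/25, 2079/25]
→ [23, 89, 83]

at x=2,y=2 over L1,L2,L3,L4:
L1 α=0: [0, 0, 0]
L2 α=0: [0, 0, 0]
L3 α=1/2: [179/2, 145/2, 111]
L4 α=6/7: [2903/14, 1129/14, 177/7]
→ [207, 81, 25]

query (1,0) [L1,L2,L3] — begin 0,0,0
L1 α=1/2: [28, 119, 153/2]
L2 α=0: [28, 119, 153/2]
L3 α=1/4: [62, 91, 715/8]
→ [62, 91, 89]

query (2,2) [L1,L2,L3,L5] — begin 0,0,0
L1 α=0: [0, 0, 0]
L2 α=0: [0, 0, 0]
L3 α=1/2: [179/2, 145/2, 111]
L5 α=1/2: [469/4, 159/4, 132]
rounded: [117, 40, 132]

at x=2,y=3 over L1,L2,L6,L7,L8:
L1 α=6/7: [1374/7, 1116/7, 528/7]
L2 α=1: [93, 222, 29]
L6 α=1/2: [100, 419/2, 113]
L7 α=2/3: [136, 443/6, 85]
L8 α=1/2: [381/2, 1205/12, 45]
= [190, 100, 45]

(1,2) stack=L1,L2,L6,L7,L9; from [0,0,0]:
after L1 α=1/6: [215/6, 47/6, 25/3]
after L2 α=1/2: [1139/12, 845/12, 73/6]
after L6 α=2/3: [3515/36, 3605/36, 1573/18]
after L7 α=1/4: [4919/48, 5153/48, 2329/24]
after L9 α=5/8: [15079/128, 8593/128, 9769/64]
= [118, 67, 153]
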